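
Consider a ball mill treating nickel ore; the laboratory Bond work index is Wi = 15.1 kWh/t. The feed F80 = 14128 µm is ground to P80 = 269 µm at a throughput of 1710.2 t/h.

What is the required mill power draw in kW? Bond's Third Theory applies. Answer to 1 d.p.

Bond:  W = 10 Wi (1/√P − 1/√F)
W = 10·15.1·(1/√269 − 1/√14128) = 10·15.1·(0.052558) = 7.9362 kWh/t
Power = W × throughput = 7.9362 kWh/t × 1710.2 t/h = 13572.6 kW

P = 13572.6 kW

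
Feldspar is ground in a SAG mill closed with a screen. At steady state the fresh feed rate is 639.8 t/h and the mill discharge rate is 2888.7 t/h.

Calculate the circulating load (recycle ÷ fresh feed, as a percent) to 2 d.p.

CL = 351.50 %

Discharge = new feed + return, hence
R = M − F = 2888.7 − 639.8 = 2248.9 t/h
CL = 100·R/F = 100·2248.9/639.8 = 351.50 %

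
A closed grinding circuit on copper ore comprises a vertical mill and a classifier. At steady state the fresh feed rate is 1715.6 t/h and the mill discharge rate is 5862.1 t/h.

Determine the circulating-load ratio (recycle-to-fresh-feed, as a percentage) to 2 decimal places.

CL = 241.69 %

Steady state: M = F + R.
R = M − F = 5862.1 − 1715.6 = 4146.5 t/h
CL = 100·R/F = 100·4146.5/1715.6 = 241.69 %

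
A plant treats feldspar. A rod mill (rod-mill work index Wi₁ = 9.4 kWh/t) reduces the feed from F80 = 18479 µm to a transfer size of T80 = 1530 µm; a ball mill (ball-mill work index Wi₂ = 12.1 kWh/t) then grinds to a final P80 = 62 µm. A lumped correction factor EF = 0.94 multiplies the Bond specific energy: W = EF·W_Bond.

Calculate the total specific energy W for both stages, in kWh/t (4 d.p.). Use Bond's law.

W = 10 Wi / √P80 − 10 Wi / √F80
Stage 1 (18479→1530 µm, Wi₁=9.4): W₁ = 10·9.4·(0.025565 − 0.007356) = 1.7117 kWh/t
Stage 2 (1530→62 µm, Wi₂=12.1): W₂ = 10·12.1·(0.127000 − 0.025565) = 12.2736 kWh/t
W = W₁ + W₂ = 1.7117 + 12.2736 = 13.9853 kWh/t
With EF = 0.94: W = 13.9853·0.94 = 13.1461 kWh/t

W = 13.1461 kWh/t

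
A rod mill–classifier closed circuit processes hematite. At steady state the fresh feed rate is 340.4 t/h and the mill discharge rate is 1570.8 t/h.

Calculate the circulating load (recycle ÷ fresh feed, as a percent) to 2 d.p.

CL = 361.46 %

M = F + R at steady state, so:
R = M − F = 1570.8 − 340.4 = 1230.4 t/h
CL = 100·R/F = 100·1230.4/340.4 = 361.46 %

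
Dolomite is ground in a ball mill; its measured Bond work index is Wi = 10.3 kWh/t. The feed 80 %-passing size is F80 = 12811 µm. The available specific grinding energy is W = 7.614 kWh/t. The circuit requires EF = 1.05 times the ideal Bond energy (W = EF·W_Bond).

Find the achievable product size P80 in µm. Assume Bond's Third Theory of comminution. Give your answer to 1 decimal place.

P80 = 159.3 µm

W = 10 Wi (1/√P80 − 1/√F80)  [Bond]
W_Bond = W / EF = 7.614 / 1.05 = 7.2514 kWh/t
1/√P80 = 1/√F80 + W_Bond/(10·Wi)
  = 7.2514/(10·10.3) + 1/√12811 = 0.070402 + 0.008835 = 0.079237
P80 = (1/0.079237)² = 12.6203² = 159.27 µm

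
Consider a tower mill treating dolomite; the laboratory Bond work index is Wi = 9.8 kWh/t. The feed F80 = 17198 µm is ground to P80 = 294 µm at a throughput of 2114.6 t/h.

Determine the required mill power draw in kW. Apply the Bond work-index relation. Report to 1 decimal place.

W = 10 Wi / √P80 − 10 Wi / √F80
W = 10·9.8·(1/√294 − 1/√17198) = 10·9.8·(0.050696) = 4.9682 kWh/t
Power = W × throughput = 4.9682 kWh/t × 2114.6 t/h = 10505.7 kW

P = 10505.7 kW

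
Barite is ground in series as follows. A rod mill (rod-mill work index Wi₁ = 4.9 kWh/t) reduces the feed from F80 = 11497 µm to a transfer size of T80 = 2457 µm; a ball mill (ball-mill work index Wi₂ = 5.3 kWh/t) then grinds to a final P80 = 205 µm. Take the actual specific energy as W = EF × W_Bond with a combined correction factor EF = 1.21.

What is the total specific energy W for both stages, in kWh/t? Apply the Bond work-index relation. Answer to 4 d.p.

W = 3.8284 kWh/t

W = 10 Wi (P80^-0.5 − F80^-0.5)
Stage 1 (11497→2457 µm, Wi₁=4.9): W₁ = 10·4.9·(0.020174 − 0.009326) = 0.5316 kWh/t
Stage 2 (2457→205 µm, Wi₂=5.3): W₂ = 10·5.3·(0.069843 − 0.020174) = 2.6324 kWh/t
W = W₁ + W₂ = 0.5316 + 2.6324 = 3.1640 kWh/t
With EF = 1.21: W = 3.1640·1.21 = 3.8284 kWh/t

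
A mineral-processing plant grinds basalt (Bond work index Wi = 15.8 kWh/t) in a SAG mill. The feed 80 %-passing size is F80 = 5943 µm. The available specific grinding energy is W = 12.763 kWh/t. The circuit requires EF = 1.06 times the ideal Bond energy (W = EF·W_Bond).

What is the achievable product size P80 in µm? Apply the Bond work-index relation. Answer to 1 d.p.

W = 10·Wi·(P80^(-½) − F80^(-½))
W_Bond = W / EF = 12.763 / 1.06 = 12.0406 kWh/t
1/√P80 = 1/√F80 + W_Bond/(10·Wi)
  = 12.0406/(10·15.8) + 1/√5943 = 0.076206 + 0.012972 = 0.089178
P80 = (1/0.089178)² = 11.2136² = 125.74 µm

P80 = 125.7 µm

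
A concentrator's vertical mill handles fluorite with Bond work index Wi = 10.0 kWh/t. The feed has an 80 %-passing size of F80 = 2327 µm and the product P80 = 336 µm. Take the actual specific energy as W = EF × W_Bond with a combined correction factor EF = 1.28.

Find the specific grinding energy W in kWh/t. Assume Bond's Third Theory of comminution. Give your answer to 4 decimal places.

W = 10·Wi·[P80^(−½) − F80^(−½)]
1/√336 = 0.054554;  1/√2327 = 0.020730
W = 10·10.0·(0.054554 − 0.020730) = 3.3824 kWh/t
Apply correction: 3.3824 × 1.28 = 4.3295 kWh/t

W = 4.3295 kWh/t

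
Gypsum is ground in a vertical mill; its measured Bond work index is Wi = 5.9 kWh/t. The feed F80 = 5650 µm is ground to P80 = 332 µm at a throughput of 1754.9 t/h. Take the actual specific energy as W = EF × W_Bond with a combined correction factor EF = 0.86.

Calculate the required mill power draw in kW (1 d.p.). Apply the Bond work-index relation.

P = 3702.3 kW

W = 10·Wi·(P80^(-½) − F80^(-½))
W = 10·5.9·(1/√332 − 1/√5650) = 10·5.9·(0.041578) = 2.4531 kWh/t
Apply correction: 2.4531 × 0.86 = 2.1097 kWh/t
P = W·T = 2.1097·1754.9 = 3702.3 kW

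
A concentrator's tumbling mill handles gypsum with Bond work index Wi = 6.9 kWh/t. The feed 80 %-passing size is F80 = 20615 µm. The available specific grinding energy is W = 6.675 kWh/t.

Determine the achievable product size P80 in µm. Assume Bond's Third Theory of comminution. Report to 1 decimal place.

W = 10·Wi·(P80^(-½) − F80^(-½))
P80^-0.5 = F80^-0.5 + W/(10 Wi)
  = 6.6750/(10·6.9) + 1/√20615 = 0.096739 + 0.006965 = 0.103704
P80 = (1/0.103704)² = 9.6428² = 92.98 µm

P80 = 93.0 µm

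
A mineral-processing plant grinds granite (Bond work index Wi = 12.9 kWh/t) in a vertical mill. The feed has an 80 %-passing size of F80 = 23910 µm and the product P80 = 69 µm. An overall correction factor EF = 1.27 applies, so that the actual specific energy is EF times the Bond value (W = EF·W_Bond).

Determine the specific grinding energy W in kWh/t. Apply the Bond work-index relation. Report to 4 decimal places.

W = 10 Wi (1/√P80 − 1/√F80)  [Bond]
1/√69 = 0.120386;  1/√23910 = 0.006467
W = 10·12.9·(0.120386 − 0.006467) = 14.6955 kWh/t
W_actual = 1.27 × 14.6955 = 18.6633 kWh/t

W = 18.6633 kWh/t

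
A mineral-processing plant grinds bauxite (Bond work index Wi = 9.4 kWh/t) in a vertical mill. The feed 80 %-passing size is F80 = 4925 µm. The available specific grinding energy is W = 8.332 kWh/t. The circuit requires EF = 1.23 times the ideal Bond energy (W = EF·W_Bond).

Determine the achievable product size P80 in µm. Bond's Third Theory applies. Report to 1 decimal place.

Bond: W = 10·Wi·(1/√P80 − 1/√F80)
W_Bond = W / EF = 8.332 / 1.23 = 6.7740 kWh/t
⇒ 1/√P80 = W_Bond/(10·Wi) + 1/√F80
  = 6.7740/(10·9.4) + 1/√4925 = 0.072064 + 0.014249 = 0.086313
P80 = (1/0.086313)² = 11.5857² = 134.23 µm

P80 = 134.2 µm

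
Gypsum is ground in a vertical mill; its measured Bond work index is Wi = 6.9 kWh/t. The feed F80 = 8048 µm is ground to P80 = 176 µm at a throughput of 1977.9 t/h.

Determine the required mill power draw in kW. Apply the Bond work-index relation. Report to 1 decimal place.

P = 8765.9 kW

Bond:  W = 10 Wi (1/√P − 1/√F)
W = 10·6.9·(1/√176 − 1/√8048) = 10·6.9·(0.064231) = 4.4319 kWh/t
Power = W × throughput = 4.4319 kWh/t × 1977.9 t/h = 8765.9 kW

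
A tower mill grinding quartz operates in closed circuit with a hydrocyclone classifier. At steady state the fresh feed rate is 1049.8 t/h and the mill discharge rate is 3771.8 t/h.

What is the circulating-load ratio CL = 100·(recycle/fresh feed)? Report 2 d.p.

CL = 259.29 %

Steady state: M = F + R.
R = M − F = 3771.8 − 1049.8 = 2722.0 t/h
CL = 100·R/F = 100·2722.0/1049.8 = 259.29 %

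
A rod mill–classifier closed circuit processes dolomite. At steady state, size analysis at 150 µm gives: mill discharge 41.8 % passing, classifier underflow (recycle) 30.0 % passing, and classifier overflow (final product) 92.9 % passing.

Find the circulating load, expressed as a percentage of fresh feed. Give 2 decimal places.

CL = 433.05 %

Two-product formula at 150 µm:
d + r·d = r·u + o → r(d−u) = o−d
r = (92.9 − 41.8)/(41.8 − 30.0) = 51.1/11.8 = 4.3305
CL = 100·r = 433.05 %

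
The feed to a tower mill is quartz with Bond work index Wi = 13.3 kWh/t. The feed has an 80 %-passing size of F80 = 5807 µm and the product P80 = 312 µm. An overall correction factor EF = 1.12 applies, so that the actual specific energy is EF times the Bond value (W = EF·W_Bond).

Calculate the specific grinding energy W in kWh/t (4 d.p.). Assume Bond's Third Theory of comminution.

W = 6.4784 kWh/t

W = 10·Wi·(P80^(-½) − F80^(-½))
1/√312 = 0.056614;  1/√5807 = 0.013123
W = 10·13.3·(0.056614 − 0.013123) = 5.7843 kWh/t
Apply correction: 5.7843 × 1.12 = 6.4784 kWh/t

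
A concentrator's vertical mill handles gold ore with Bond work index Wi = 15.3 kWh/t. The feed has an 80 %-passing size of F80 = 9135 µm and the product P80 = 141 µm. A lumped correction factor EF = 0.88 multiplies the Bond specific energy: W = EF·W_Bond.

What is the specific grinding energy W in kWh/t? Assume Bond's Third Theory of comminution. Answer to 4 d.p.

W = 9.9300 kWh/t

W = 10 Wi / √P80 − 10 Wi / √F80
1/√141 = 0.084215;  1/√9135 = 0.010463
W = 10·15.3·(0.084215 − 0.010463) = 11.2841 kWh/t
W_actual = 0.88 × 11.2841 = 9.9300 kWh/t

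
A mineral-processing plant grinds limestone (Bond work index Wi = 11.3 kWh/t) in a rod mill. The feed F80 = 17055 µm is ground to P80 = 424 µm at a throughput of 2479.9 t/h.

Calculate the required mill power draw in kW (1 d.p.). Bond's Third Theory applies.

P = 11463.3 kW

Bond: W = 10·Wi·(1/√P80 − 1/√F80)
W = 10·11.3·(1/√424 − 1/√17055) = 10·11.3·(0.040907) = 4.6225 kWh/t
P_mill = W·ṁ = 4.6225·2479.9 = 11463.3 kW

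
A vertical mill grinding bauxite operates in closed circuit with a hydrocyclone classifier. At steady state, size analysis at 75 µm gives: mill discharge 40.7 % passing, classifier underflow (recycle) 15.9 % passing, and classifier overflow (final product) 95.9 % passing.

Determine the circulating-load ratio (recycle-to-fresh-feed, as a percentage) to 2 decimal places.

CL = 222.58 %

Two-product formula at 75 µm:
(1+r)·d = r·u + o ⇒ r = (o−d)/(d−u)
r = (95.9 − 40.7)/(40.7 − 15.9) = 55.2/24.8 = 2.2258
CL = 100·r = 222.58 %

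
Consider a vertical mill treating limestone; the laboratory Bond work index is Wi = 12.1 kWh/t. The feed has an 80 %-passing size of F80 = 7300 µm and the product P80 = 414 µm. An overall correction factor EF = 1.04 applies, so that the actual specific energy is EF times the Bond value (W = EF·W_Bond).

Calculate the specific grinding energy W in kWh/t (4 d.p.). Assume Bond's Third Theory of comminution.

W = 4.7119 kWh/t

W = 10 Wi (P80^-0.5 − F80^-0.5)
1/√414 = 0.049147;  1/√7300 = 0.011704
W = 10·12.1·(0.049147 − 0.011704) = 4.5306 kWh/t
W_actual = 1.04 × 4.5306 = 4.7119 kWh/t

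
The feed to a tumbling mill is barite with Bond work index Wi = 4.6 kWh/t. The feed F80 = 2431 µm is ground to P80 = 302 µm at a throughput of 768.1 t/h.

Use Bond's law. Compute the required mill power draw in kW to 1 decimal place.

W = 10 Wi (P80^-0.5 − F80^-0.5)
W = 10·4.6·(1/√302 − 1/√2431) = 10·4.6·(0.037262) = 1.7140 kWh/t
P = W·T = 1.7140·768.1 = 1316.6 kW

P = 1316.6 kW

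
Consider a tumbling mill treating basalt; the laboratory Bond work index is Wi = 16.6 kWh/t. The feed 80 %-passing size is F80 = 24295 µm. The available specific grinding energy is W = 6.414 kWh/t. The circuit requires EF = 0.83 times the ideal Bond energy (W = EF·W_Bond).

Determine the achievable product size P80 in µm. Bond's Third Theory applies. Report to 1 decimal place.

P80 = 356.4 µm

Bond: W = 10·Wi·(1/√P80 − 1/√F80)
W_Bond = W / EF = 6.414 / 0.83 = 7.7277 kWh/t
P80^-0.5 = F80^-0.5 + W_Bond/(10 Wi)
  = 7.7277/(10·16.6) + 1/√24295 = 0.046552 + 0.006416 = 0.052968
P80 = (1/0.052968)² = 18.8793² = 356.43 µm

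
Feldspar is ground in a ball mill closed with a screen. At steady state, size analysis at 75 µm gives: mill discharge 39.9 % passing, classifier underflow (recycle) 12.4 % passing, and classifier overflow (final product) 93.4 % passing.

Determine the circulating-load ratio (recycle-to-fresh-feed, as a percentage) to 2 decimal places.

Balance %-passing 75 µm (r = R/F):
r = (o − d)/(d − u)
r = (93.4 − 39.9)/(39.9 − 12.4) = 53.5/27.5 = 1.9455
CL = 100·r = 194.55 %

CL = 194.55 %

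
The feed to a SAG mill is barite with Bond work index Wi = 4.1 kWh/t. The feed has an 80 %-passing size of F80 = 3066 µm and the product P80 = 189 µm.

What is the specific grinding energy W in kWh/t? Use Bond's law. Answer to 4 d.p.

W_Bond = 10·Wi·(1/√P₈₀ − 1/√F₈₀)
1/√189 = 0.072739;  1/√3066 = 0.018060
W = 10·4.1·(0.072739 − 0.018060) = 2.2419 kWh/t

W = 2.2419 kWh/t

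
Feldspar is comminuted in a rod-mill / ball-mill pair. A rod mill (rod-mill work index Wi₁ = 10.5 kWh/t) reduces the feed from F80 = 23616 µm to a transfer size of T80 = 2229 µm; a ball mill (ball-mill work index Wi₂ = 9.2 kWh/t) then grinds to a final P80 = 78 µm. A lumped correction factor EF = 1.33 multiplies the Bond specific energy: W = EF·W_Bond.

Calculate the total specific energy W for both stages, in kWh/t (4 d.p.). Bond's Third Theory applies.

W = 10 Wi / √P80 − 10 Wi / √F80
Stage 1 (23616→2229 µm, Wi₁=10.5): W₁ = 10·10.5·(0.021181 − 0.006507) = 1.5407 kWh/t
Stage 2 (2229→78 µm, Wi₂=9.2): W₂ = 10·9.2·(0.113228 − 0.021181) = 8.4683 kWh/t
W = W₁ + W₂ = 1.5407 + 8.4683 = 10.0090 kWh/t
With EF = 1.33: W = 10.0090·1.33 = 13.3120 kWh/t

W = 13.3120 kWh/t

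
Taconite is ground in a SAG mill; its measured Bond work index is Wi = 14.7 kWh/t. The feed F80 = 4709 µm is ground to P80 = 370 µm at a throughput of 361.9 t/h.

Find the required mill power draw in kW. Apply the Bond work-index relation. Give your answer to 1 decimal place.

P = 1990.5 kW

W = 10·Wi·[P80^(−½) − F80^(−½)]
W = 10·14.7·(1/√370 − 1/√4709) = 10·14.7·(0.037415) = 5.5000 kWh/t
P = W·T = 5.5000·361.9 = 1990.5 kW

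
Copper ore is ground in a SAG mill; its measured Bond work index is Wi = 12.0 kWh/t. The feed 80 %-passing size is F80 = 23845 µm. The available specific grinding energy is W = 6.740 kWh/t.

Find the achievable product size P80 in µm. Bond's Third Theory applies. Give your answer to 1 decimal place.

Bond: W = 10·Wi·(1/√P80 − 1/√F80)
⇒ 1/√P80 = W/(10 Wi) + 1/√F80
  = 6.7400/(10·12.0) + 1/√23845 = 0.056167 + 0.006476 = 0.062643
P80 = (1/0.062643)² = 15.9636² = 254.84 µm

P80 = 254.8 µm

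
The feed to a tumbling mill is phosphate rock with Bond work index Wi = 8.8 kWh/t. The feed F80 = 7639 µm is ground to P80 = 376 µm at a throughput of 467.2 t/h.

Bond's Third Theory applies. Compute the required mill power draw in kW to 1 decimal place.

P = 1649.9 kW

W_Bond = 10·Wi·(1/√P₈₀ − 1/√F₈₀)
W = 10·8.8·(1/√376 − 1/√7639) = 10·8.8·(0.040130) = 3.5314 kWh/t
P_mill = W·ṁ = 3.5314·467.2 = 1649.9 kW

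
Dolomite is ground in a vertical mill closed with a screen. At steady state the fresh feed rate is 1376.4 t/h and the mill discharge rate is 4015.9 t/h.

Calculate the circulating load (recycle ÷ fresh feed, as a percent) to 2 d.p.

Discharge = new feed + return, hence
R = M − F = 4015.9 − 1376.4 = 2639.5 t/h
CL = 100·R/F = 100·2639.5/1376.4 = 191.77 %

CL = 191.77 %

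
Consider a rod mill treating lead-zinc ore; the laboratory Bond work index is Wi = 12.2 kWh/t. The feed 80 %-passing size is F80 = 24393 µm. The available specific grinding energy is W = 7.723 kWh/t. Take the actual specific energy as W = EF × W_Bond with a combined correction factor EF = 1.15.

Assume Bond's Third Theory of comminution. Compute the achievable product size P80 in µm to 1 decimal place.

W_Bond = 10·Wi·(1/√P₈₀ − 1/√F₈₀)
W_Bond = W / EF = 7.723 / 1.15 = 6.7157 kWh/t
⇒ 1/√P80 = W_Bond/(10 Wi) + 1/√F80
  = 6.7157/(10·12.2) + 1/√24393 = 0.055046 + 0.006403 = 0.061449
P80 = (1/0.061449)² = 16.2736² = 264.83 µm

P80 = 264.8 µm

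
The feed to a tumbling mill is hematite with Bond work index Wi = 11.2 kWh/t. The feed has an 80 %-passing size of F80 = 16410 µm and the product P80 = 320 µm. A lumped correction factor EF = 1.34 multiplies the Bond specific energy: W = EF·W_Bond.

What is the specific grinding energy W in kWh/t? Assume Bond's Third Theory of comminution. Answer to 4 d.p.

W = 7.2182 kWh/t

W = 10 Wi (P80^-0.5 − F80^-0.5)
1/√320 = 0.055902;  1/√16410 = 0.007806
W = 10·11.2·(0.055902 − 0.007806) = 5.3867 kWh/t
Apply correction: 5.3867 × 1.34 = 7.2182 kWh/t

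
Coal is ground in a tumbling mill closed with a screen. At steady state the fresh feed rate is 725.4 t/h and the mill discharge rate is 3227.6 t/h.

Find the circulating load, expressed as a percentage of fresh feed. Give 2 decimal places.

M = F + R at steady state, so:
R = M − F = 3227.6 − 725.4 = 2502.2 t/h
CL = 100·R/F = 100·2502.2/725.4 = 344.94 %

CL = 344.94 %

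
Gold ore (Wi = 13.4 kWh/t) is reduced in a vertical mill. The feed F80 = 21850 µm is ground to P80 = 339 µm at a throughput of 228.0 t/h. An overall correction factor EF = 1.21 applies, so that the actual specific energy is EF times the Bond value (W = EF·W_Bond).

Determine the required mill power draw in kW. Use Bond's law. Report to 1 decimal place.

W = 10·Wi·(P80^(-½) − F80^(-½))
W = 10·13.4·(1/√339 − 1/√21850) = 10·13.4·(0.047547) = 6.3714 kWh/t
Corrected W = EF·W_Bond = 1.21·6.3714 = 7.7093 kWh/t
Mill draw = 7.7093 × 228.0 = 1757.7 kW

P = 1757.7 kW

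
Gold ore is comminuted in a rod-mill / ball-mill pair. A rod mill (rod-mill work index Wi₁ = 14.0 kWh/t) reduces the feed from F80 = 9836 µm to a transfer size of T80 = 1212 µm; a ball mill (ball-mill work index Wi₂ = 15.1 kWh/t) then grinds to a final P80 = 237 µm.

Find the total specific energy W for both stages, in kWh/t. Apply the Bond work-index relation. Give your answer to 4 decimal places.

W = 8.0809 kWh/t

Bond: W = 10·Wi·(1/√P80 − 1/√F80)
Stage 1 (9836→1212 µm, Wi₁=14.0): W₁ = 10·14.0·(0.028724 − 0.010083) = 2.6098 kWh/t
Stage 2 (1212→237 µm, Wi₂=15.1): W₂ = 10·15.1·(0.064957 − 0.028724) = 5.4711 kWh/t
W = W₁ + W₂ = 2.6098 + 5.4711 = 8.0809 kWh/t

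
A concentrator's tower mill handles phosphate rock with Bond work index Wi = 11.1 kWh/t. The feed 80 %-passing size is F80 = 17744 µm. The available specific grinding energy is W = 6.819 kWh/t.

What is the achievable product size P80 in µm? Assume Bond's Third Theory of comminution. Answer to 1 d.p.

W = 10·Wi·[P80^(−½) − F80^(−½)]
⇒ 1/√P80 = W/(10 Wi) + 1/√F80
  = 6.8190/(10·11.1) + 1/√17744 = 0.061432 + 0.007507 = 0.068940
P80 = (1/0.068940)² = 14.5055² = 210.41 µm

P80 = 210.4 µm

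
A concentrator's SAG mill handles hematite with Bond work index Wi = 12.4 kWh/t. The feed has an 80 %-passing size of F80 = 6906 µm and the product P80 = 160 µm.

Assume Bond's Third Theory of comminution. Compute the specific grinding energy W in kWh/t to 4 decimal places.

W = 8.3109 kWh/t

Bond: W = 10·Wi·(1/√P80 − 1/√F80)
1/√160 = 0.079057;  1/√6906 = 0.012033
W = 10·12.4·(0.079057 − 0.012033) = 8.3109 kWh/t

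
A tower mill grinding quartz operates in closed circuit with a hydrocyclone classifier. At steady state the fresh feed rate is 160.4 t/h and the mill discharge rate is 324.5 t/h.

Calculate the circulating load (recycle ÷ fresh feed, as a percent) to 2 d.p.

Discharge = new feed + return, hence
R = M − F = 324.5 − 160.4 = 164.1 t/h
CL = 100·R/F = 100·164.1/160.4 = 102.31 %

CL = 102.31 %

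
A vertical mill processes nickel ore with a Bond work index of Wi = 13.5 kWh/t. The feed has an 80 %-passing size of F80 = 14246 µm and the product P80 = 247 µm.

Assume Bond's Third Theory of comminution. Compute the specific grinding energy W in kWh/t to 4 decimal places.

W = 7.4588 kWh/t

W = 10 Wi / √P80 − 10 Wi / √F80
1/√247 = 0.063628;  1/√14246 = 0.008378
W = 10·13.5·(0.063628 − 0.008378) = 7.4588 kWh/t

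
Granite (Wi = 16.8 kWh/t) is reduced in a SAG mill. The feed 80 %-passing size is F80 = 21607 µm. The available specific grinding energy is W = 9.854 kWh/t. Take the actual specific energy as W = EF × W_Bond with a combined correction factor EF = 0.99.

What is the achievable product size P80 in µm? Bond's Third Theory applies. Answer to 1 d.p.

Bond: W = 10·Wi·(1/√P80 − 1/√F80)
W_Bond = W / EF = 9.854 / 0.99 = 9.9535 kWh/t
⇒ 1/√P80 = W_Bond/(10 Wi) + 1/√F80
  = 9.9535/(10·16.8) + 1/√21607 = 0.059247 + 0.006803 = 0.066050
P80 = (1/0.066050)² = 15.1400² = 229.22 µm

P80 = 229.2 µm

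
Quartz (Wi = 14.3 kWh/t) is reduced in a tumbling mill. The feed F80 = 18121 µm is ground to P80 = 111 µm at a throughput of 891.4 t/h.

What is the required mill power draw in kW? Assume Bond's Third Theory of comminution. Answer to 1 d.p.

W = 10 Wi (P80^-0.5 − F80^-0.5)
W = 10·14.3·(1/√111 − 1/√18121) = 10·14.3·(0.087487) = 12.5107 kWh/t
Power = W × throughput = 12.5107 kWh/t × 891.4 t/h = 11152.0 kW

P = 11152.0 kW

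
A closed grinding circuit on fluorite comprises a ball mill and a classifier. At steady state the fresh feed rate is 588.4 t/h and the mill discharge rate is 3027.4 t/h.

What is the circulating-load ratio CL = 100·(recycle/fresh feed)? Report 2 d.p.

Discharge = new feed + return, hence
R = M − F = 3027.4 − 588.4 = 2439.0 t/h
CL = 100·R/F = 100·2439.0/588.4 = 414.51 %

CL = 414.51 %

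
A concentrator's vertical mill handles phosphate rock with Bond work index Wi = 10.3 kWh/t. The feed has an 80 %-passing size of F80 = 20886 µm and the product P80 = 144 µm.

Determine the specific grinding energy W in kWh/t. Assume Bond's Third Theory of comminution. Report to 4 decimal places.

W = 10·Wi·(P80^(-½) − F80^(-½))
1/√144 = 0.083333;  1/√20886 = 0.006919
W = 10·10.3·(0.083333 − 0.006919) = 7.8706 kWh/t

W = 7.8706 kWh/t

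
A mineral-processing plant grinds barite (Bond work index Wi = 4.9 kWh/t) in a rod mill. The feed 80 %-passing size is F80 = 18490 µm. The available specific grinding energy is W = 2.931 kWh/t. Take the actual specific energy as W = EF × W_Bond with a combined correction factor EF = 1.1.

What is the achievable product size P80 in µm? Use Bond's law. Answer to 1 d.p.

P80 = 262.4 µm

Bond:  W = 10 Wi (1/√P − 1/√F)
W_Bond = W / EF = 2.931 / 1.1 = 2.6645 kWh/t
P80^-0.5 = F80^-0.5 + W_Bond/(10 Wi)
  = 2.6645/(10·4.9) + 1/√18490 = 0.054378 + 0.007354 = 0.061733
P80 = (1/0.061733)² = 16.1989² = 262.40 µm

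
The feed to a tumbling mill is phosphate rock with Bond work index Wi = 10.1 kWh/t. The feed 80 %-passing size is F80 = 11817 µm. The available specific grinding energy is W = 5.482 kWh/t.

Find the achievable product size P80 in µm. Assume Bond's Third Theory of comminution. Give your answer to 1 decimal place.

W = 10 Wi (1/√P80 − 1/√F80)  [Bond]
⇒ 1/√P80 = W/(10·Wi) + 1/√F80
  = 5.4820/(10·10.1) + 1/√11817 = 0.054277 + 0.009199 = 0.063476
P80 = (1/0.063476)² = 15.7539² = 248.19 µm

P80 = 248.2 µm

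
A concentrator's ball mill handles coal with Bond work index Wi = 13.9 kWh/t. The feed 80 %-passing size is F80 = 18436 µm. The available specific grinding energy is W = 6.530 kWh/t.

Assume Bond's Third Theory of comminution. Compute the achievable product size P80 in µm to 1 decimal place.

W = 10 Wi / √P80 − 10 Wi / √F80
1/√P80 = 1/√F80 + W/(10·Wi)
  = 6.5300/(10·13.9) + 1/√18436 = 0.046978 + 0.007365 = 0.054343
P80 = (1/0.054343)² = 18.4015² = 338.62 µm

P80 = 338.6 µm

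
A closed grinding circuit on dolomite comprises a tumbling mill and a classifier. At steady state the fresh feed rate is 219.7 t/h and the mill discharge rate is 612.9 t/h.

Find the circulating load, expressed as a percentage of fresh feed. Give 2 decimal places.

CL = 178.97 %

Mill node: discharge = fresh + recycle.
R = M − F = 612.9 − 219.7 = 393.2 t/h
CL = 100·R/F = 100·393.2/219.7 = 178.97 %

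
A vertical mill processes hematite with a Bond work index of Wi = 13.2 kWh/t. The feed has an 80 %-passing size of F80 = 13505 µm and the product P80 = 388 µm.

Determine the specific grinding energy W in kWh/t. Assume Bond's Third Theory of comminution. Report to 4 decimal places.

W = 10 Wi (1/√P80 − 1/√F80)  [Bond]
1/√388 = 0.050767;  1/√13505 = 0.008605
W = 10·13.2·(0.050767 − 0.008605) = 5.5654 kWh/t

W = 5.5654 kWh/t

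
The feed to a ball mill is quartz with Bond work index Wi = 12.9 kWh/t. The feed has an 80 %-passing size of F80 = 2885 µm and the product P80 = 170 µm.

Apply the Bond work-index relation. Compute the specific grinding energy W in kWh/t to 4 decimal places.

W = 10 Wi (1/√P80 − 1/√F80)  [Bond]
1/√170 = 0.076696;  1/√2885 = 0.018618
W = 10·12.9·(0.076696 − 0.018618) = 7.4922 kWh/t

W = 7.4922 kWh/t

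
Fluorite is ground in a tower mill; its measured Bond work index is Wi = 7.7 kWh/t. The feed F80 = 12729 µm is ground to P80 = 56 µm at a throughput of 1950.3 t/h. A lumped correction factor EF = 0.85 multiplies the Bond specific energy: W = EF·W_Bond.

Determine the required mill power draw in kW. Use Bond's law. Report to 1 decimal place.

W = 10 Wi / √P80 − 10 Wi / √F80
W = 10·7.7·(1/√56 − 1/√12729) = 10·7.7·(0.124767) = 9.6071 kWh/t
W_actual = 0.85 × 9.6071 = 8.1660 kWh/t
P = W·T = 8.1660·1950.3 = 15926.2 kW

P = 15926.2 kW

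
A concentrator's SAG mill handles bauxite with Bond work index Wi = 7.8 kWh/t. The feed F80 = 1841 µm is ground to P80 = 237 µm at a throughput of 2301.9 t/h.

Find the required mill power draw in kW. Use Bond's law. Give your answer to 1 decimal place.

W = 10 Wi / √P80 − 10 Wi / √F80
W = 10·7.8·(1/√237 − 1/√1841) = 10·7.8·(0.041651) = 3.2488 kWh/t
P = W·T = 3.2488·2301.9 = 7478.3 kW

P = 7478.3 kW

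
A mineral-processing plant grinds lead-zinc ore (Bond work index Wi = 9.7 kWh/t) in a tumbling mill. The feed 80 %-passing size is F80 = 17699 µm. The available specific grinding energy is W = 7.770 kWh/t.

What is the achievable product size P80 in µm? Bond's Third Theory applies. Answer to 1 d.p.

P80 = 130.3 µm

W = 10 Wi (1/√P80 − 1/√F80)  [Bond]
⇒ 1/√P80 = W/(10·Wi) + 1/√F80
  = 7.7700/(10·9.7) + 1/√17699 = 0.080103 + 0.007517 = 0.087620
P80 = (1/0.087620)² = 11.4129² = 130.26 µm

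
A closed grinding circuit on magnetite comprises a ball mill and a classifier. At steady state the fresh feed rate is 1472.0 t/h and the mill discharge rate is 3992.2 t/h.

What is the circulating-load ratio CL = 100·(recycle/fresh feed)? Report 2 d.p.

CL = 171.21 %

Discharge = new feed + return, hence
R = M − F = 3992.2 − 1472.0 = 2520.2 t/h
CL = 100·R/F = 100·2520.2/1472.0 = 171.21 %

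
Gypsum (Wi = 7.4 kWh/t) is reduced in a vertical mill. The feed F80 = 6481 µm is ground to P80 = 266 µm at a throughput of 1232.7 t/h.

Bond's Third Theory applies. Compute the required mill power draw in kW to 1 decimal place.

P = 4459.9 kW

W = 10 Wi (1/√P80 − 1/√F80)  [Bond]
W = 10·7.4·(1/√266 − 1/√6481) = 10·7.4·(0.048892) = 3.6180 kWh/t
Mill draw = 3.6180 × 1232.7 = 4459.9 kW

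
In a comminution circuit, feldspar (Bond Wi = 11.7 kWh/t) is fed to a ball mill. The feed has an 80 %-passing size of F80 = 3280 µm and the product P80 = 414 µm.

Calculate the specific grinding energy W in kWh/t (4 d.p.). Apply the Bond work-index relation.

W = 10 Wi / √P80 − 10 Wi / √F80
1/√414 = 0.049147;  1/√3280 = 0.017461
W = 10·11.7·(0.049147 − 0.017461) = 3.7073 kWh/t

W = 3.7073 kWh/t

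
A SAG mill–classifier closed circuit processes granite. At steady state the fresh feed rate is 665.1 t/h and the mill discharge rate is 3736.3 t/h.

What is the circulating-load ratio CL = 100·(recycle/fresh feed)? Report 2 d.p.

CL = 461.77 %

M = F + R at steady state, so:
R = M − F = 3736.3 − 665.1 = 3071.2 t/h
CL = 100·R/F = 100·3071.2/665.1 = 461.77 %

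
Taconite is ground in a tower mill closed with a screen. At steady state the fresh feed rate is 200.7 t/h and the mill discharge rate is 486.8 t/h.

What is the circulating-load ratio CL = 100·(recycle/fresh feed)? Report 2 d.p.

Steady state: M = F + R.
R = M − F = 486.8 − 200.7 = 286.1 t/h
CL = 100·R/F = 100·286.1/200.7 = 142.55 %

CL = 142.55 %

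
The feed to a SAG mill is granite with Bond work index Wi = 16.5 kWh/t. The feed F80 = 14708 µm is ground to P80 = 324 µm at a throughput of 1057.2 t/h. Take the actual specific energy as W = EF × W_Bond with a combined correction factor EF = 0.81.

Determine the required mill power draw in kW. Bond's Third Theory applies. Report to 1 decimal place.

P = 6684.6 kW

W = 10·Wi·(P80^(-½) − F80^(-½))
W = 10·16.5·(1/√324 − 1/√14708) = 10·16.5·(0.047310) = 7.8061 kWh/t
W_actual = 0.81 × 7.8061 = 6.3230 kWh/t
Power = W × throughput = 6.3230 kWh/t × 1057.2 t/h = 6684.6 kW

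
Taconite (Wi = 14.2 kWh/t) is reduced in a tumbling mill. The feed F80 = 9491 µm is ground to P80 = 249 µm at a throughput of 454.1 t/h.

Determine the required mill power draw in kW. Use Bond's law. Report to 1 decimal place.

P = 3424.5 kW

W = 10 Wi (P80^-0.5 − F80^-0.5)
W = 10·14.2·(1/√249 − 1/√9491) = 10·14.2·(0.053108) = 7.5413 kWh/t
Mill draw = 7.5413 × 454.1 = 3424.5 kW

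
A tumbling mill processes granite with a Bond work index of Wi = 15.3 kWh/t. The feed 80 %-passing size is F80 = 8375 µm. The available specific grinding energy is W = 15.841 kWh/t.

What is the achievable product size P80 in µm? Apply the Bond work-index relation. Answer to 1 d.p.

W = 10 Wi (1/√P80 − 1/√F80)  [Bond]
P80^(−½) = W/(10 Wi) + F80^(−½)
  = 15.8410/(10·15.3) + 1/√8375 = 0.103536 + 0.010927 = 0.114463
P80 = (1/0.114463)² = 8.7364² = 76.33 µm

P80 = 76.3 µm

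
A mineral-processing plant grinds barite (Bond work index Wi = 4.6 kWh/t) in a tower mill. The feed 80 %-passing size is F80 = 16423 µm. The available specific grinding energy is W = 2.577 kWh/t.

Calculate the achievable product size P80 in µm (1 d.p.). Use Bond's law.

W = 10 Wi (P80^-0.5 − F80^-0.5)
1/√P80 = 1/√F80 + W/(10·Wi)
  = 2.5770/(10·4.6) + 1/√16423 = 0.056022 + 0.007803 = 0.063825
P80 = (1/0.063825)² = 15.6679² = 245.48 µm

P80 = 245.5 µm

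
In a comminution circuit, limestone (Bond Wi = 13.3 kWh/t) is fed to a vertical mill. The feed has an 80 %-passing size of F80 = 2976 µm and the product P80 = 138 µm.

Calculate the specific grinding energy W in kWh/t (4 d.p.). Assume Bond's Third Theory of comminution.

W = 8.8837 kWh/t

W_Bond = 10·Wi·(1/√P₈₀ − 1/√F₈₀)
1/√138 = 0.085126;  1/√2976 = 0.018331
W = 10·13.3·(0.085126 − 0.018331) = 8.8837 kWh/t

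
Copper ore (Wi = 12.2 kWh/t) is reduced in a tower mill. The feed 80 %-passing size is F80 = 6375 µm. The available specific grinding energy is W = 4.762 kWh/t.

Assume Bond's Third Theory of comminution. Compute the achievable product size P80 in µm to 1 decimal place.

W = 10 Wi (1/√P80 − 1/√F80)  [Bond]
P80^-0.5 = F80^-0.5 + W/(10 Wi)
  = 4.7620/(10·12.2) + 1/√6375 = 0.039033 + 0.012524 = 0.051557
P80 = (1/0.051557)² = 19.3959² = 376.20 µm

P80 = 376.2 µm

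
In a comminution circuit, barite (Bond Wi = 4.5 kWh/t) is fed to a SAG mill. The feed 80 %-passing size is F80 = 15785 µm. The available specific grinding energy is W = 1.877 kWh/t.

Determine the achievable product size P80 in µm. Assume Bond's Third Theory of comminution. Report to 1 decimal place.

W_Bond = 10·Wi·(1/√P₈₀ − 1/√F₈₀)
P80^-0.5 = F80^-0.5 + W/(10 Wi)
  = 1.8770/(10·4.5) + 1/√15785 = 0.041711 + 0.007959 = 0.049670
P80 = (1/0.049670)² = 20.1327² = 405.33 µm

P80 = 405.3 µm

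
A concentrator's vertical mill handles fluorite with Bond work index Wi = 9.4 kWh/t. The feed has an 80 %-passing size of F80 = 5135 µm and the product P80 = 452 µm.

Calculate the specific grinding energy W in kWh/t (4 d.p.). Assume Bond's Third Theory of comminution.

W = 3.1096 kWh/t

W = 10 Wi (1/√P80 − 1/√F80)  [Bond]
1/√452 = 0.047036;  1/√5135 = 0.013955
W = 10·9.4·(0.047036 − 0.013955) = 3.1096 kWh/t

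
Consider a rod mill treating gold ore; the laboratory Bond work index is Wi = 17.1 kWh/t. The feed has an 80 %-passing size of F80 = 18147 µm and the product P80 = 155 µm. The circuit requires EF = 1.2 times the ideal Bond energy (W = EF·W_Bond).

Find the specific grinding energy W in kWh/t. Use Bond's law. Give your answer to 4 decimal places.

W = 10·Wi·(P80^(-½) − F80^(-½))
1/√155 = 0.080322;  1/√18147 = 0.007423
W = 10·17.1·(0.080322 − 0.007423) = 12.4657 kWh/t
With EF = 1.2: W = 12.4657·1.2 = 14.9588 kWh/t

W = 14.9588 kWh/t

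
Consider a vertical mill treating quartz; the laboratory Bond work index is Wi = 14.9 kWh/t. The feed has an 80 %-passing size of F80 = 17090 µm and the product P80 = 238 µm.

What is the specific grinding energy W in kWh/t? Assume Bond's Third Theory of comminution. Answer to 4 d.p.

W = 10 Wi (1/√P80 − 1/√F80)  [Bond]
1/√238 = 0.064820;  1/√17090 = 0.007649
W = 10·14.9·(0.064820 − 0.007649) = 8.5185 kWh/t

W = 8.5185 kWh/t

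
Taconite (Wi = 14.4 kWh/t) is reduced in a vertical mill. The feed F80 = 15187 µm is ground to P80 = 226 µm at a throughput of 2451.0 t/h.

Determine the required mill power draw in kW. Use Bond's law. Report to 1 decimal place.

Bond: W = 10·Wi·(1/√P80 − 1/√F80)
W = 10·14.4·(1/√226 − 1/√15187) = 10·14.4·(0.058404) = 8.4102 kWh/t
Mill draw = 8.4102 × 2451.0 = 20613.5 kW

P = 20613.5 kW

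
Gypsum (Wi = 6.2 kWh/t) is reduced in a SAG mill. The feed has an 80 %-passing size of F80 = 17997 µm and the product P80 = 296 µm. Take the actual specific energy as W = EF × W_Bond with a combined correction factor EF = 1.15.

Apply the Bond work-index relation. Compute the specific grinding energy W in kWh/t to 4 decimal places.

W = 10·Wi·[P80^(−½) − F80^(−½)]
1/√296 = 0.058124;  1/√17997 = 0.007454
W = 10·6.2·(0.058124 − 0.007454) = 3.1415 kWh/t
With EF = 1.15: W = 3.1415·1.15 = 3.6127 kWh/t

W = 3.6127 kWh/t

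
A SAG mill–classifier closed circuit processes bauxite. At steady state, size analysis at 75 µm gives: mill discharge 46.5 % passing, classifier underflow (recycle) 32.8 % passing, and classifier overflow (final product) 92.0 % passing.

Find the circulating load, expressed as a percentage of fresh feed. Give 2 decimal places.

CL = 332.12 %

Balance %-passing 75 µm (r = R/F):
r = (o − d)/(d − u)
r = (92.0 − 46.5)/(46.5 − 32.8) = 45.5/13.7 = 3.3212
CL = 100·r = 332.12 %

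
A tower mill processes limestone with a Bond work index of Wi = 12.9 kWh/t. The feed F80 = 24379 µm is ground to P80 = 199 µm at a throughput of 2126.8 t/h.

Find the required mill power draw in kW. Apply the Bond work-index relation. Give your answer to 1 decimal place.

W = 10 Wi (P80^-0.5 − F80^-0.5)
W = 10·12.9·(1/√199 − 1/√24379) = 10·12.9·(0.064484) = 8.3184 kWh/t
P = W·T = 8.3184·2126.8 = 17691.5 kW

P = 17691.5 kW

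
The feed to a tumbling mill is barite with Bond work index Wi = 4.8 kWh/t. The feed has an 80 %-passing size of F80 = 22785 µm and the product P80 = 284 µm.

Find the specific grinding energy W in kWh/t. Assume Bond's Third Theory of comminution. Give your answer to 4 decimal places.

Bond:  W = 10 Wi (1/√P − 1/√F)
1/√284 = 0.059339;  1/√22785 = 0.006625
W = 10·4.8·(0.059339 − 0.006625) = 2.5303 kWh/t

W = 2.5303 kWh/t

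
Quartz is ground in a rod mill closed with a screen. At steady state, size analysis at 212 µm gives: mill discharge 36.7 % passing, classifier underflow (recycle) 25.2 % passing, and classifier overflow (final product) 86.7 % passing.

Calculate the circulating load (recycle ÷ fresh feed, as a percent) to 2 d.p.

CL = 434.78 %

Classifier node, passing 212 µm:
r = (o − d)/(d − u)
r = (86.7 − 36.7)/(36.7 − 25.2) = 50.0/11.5 = 4.3478
CL = 100·r = 434.78 %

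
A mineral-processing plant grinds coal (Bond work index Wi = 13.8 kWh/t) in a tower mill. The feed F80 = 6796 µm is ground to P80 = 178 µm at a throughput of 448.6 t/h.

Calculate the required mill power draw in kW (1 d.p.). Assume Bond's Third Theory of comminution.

W = 10 Wi / √P80 − 10 Wi / √F80
W = 10·13.8·(1/√178 − 1/√6796) = 10·13.8·(0.062823) = 8.6695 kWh/t
P = W·T = 8.6695·448.6 = 3889.2 kW

P = 3889.2 kW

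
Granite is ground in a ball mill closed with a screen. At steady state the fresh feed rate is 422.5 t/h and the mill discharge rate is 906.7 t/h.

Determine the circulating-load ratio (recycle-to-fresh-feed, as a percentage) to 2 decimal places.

Discharge = new feed + return, hence
R = M − F = 906.7 − 422.5 = 484.2 t/h
CL = 100·R/F = 100·484.2/422.5 = 114.60 %

CL = 114.60 %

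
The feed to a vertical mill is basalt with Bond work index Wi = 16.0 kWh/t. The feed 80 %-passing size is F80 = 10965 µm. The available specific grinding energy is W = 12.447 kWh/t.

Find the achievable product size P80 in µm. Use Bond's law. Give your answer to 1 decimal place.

P80 = 131.1 µm

W = 10·Wi·[P80^(−½) − F80^(−½)]
⇒ 1/√P80 = W/(10 Wi) + 1/√F80
  = 12.4470/(10·16.0) + 1/√10965 = 0.077794 + 0.009550 = 0.087344
P80 = (1/0.087344)² = 11.4490² = 131.08 µm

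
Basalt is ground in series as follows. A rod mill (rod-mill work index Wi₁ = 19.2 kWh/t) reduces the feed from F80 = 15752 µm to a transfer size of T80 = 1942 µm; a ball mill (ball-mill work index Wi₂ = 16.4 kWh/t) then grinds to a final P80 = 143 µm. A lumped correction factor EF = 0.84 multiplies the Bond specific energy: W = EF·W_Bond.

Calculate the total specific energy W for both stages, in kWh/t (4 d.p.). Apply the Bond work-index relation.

Bond: W = 10·Wi·(1/√P80 − 1/√F80)
Stage 1 (15752→1942 µm, Wi₁=19.2): W₁ = 10·19.2·(0.022692 − 0.007968) = 2.8271 kWh/t
Stage 2 (1942→143 µm, Wi₂=16.4): W₂ = 10·16.4·(0.083624 − 0.022692) = 9.9929 kWh/t
W = W₁ + W₂ = 2.8271 + 9.9929 = 12.8200 kWh/t
Apply correction: 12.8200 × 0.84 = 10.7688 kWh/t

W = 10.7688 kWh/t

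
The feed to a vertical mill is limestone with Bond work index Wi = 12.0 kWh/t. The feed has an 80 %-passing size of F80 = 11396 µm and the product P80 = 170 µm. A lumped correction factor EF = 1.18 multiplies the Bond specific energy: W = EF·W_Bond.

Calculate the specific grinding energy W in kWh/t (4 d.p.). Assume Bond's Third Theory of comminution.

W = 10 Wi (P80^-0.5 − F80^-0.5)
1/√170 = 0.076696;  1/√11396 = 0.009368
W = 10·12.0·(0.076696 − 0.009368) = 8.0795 kWh/t
Apply correction: 8.0795 × 1.18 = 9.5338 kWh/t

W = 9.5338 kWh/t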